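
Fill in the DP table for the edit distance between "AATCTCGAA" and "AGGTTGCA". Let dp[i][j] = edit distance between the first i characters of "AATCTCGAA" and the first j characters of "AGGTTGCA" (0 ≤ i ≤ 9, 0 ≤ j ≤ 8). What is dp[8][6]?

5

   ''  A  G  G  T  T  G  C  A
''  0  1  2  3  4  5  6  7  8
 A  1  0  1  2  3  4  5  6  7
 A  2  1  1  2  3  4  5  6  6
 T  3  2  2  2  2  3  4  5  6
 C  4  3  3  3  3  3  4  4  5
 T  5  4  4  4  3  3  4  5  5
 C  6  5  5  5  4  4  4  4  5
 G  7  6  5  5  5  5  4  5  5
 A  8  7  6  6  6  6  5  5  5
 A  9  8  7  7  7  7  6  6  5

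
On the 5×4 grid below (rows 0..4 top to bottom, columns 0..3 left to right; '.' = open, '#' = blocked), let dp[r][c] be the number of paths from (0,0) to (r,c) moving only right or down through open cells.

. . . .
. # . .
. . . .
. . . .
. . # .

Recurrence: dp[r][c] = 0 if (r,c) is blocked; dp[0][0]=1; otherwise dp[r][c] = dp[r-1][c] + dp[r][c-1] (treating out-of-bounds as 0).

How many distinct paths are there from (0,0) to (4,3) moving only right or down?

8

r\c   0   1   2   3
  0   1   1   1   1
  1   1   0   1   2
  2   1   1   2   4
  3   1   2   4   8
  4   1   3   0   8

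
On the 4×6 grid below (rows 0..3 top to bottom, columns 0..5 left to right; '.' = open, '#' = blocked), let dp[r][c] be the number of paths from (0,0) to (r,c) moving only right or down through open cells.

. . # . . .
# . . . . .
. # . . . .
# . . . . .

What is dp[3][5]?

10

r\c   0   1   2   3   4   5
  0   1   1   0   0   0   0
  1   0   1   1   1   1   1
  2   0   0   1   2   3   4
  3   0   0   1   3   6  10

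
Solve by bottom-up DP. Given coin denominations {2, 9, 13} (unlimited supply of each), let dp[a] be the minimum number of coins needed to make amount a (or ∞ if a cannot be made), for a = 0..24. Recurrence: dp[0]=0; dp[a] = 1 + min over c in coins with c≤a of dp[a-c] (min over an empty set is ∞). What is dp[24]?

 a  0  1  2  3  4  5  6  7  8  9 10 11 12 13 14 15 16 17 18 19 20 21 22 23 24
dp  0  -  1  -  2  -  3  -  4  1  5  2  6  1  7  2  8  3  2  4  3  5  2  6  3
(- denotes ∞ / unreachable)

3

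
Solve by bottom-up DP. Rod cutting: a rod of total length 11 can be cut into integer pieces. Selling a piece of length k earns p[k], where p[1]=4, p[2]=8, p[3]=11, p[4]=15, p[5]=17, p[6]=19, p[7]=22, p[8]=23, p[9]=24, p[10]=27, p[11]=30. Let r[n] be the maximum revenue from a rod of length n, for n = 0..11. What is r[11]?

   n    0    1    2    3    4    5    6    7    8    9   10   11
r[n]    0    4    8   12   16   20   24   28   32   36   40   44

44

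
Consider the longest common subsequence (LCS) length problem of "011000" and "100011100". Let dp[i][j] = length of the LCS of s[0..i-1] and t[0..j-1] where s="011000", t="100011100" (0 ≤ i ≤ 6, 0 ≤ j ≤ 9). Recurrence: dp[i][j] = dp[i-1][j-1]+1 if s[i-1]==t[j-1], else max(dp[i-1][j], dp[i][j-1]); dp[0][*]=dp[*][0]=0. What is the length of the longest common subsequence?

   ''  1  0  0  0  1  1  1  0  0
''  0  0  0  0  0  0  0  0  0  0
 0  0  0  1  1  1  1  1  1  1  1
 1  0  1  1  1  1  2  2  2  2  2
 1  0  1  1  1  1  2  3  3  3  3
 0  0  1  2  2  2  2  3  3  4  4
 0  0  1  2  3  3  3  3  3  4  5
 0  0  1  2  3  4  4  4  4  4  5

5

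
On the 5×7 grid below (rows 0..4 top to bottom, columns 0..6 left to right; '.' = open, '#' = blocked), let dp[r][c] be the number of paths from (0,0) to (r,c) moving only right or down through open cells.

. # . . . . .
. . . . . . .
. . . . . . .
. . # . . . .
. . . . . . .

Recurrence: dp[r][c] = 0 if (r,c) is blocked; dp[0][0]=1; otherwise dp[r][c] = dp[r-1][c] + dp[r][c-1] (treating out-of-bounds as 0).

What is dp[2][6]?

r\c   0   1   2   3   4   5   6
  0   1   0   0   0   0   0   0
  1   1   1   1   1   1   1   1
  2   1   2   3   4   5   6   7
  3   1   3   0   4   9  15  22
  4   1   4   4   8  17  32  54

7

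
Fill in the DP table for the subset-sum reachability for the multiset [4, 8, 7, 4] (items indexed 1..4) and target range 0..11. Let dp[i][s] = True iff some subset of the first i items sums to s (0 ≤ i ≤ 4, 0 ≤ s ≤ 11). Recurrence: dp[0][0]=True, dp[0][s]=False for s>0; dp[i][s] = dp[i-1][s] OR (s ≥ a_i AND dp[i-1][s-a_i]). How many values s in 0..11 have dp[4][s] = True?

5

i\s   0   1   2   3   4   5   6   7   8   9  10  11
  0   T   F   F   F   F   F   F   F   F   F   F   F
  1   T   F   F   F   T   F   F   F   F   F   F   F
  2   T   F   F   F   T   F   F   F   T   F   F   F
  3   T   F   F   F   T   F   F   T   T   F   F   T
  4   T   F   F   F   T   F   F   T   T   F   F   T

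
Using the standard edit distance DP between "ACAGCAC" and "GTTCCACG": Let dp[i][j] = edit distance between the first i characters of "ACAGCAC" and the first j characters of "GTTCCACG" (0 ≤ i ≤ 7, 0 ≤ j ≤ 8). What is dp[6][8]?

   ''  G  T  T  C  C  A  C  G
''  0  1  2  3  4  5  6  7  8
 A  1  1  2  3  4  5  5  6  7
 C  2  2  2  3  3  4  5  5  6
 A  3  3  3  3  4  4  4  5  6
 G  4  3  4  4  4  5  5  5  5
 C  5  4  4  5  4  4  5  5  6
 A  6  5  5  5  5  5  4  5  6
 C  7  6  6  6  5  5  5  4  5

6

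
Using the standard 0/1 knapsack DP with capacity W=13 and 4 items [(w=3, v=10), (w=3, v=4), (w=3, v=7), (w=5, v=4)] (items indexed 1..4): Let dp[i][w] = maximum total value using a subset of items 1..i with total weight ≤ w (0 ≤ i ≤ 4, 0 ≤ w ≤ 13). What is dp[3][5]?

i\w   0   1   2   3   4   5   6   7   8   9  10  11  12  13
  0   0   0   0   0   0   0   0   0   0   0   0   0   0   0
  1   0   0   0  10  10  10  10  10  10  10  10  10  10  10
  2   0   0   0  10  10  10  14  14  14  14  14  14  14  14
  3   0   0   0  10  10  10  17  17  17  21  21  21  21  21
  4   0   0   0  10  10  10  17  17  17  21  21  21  21  21

10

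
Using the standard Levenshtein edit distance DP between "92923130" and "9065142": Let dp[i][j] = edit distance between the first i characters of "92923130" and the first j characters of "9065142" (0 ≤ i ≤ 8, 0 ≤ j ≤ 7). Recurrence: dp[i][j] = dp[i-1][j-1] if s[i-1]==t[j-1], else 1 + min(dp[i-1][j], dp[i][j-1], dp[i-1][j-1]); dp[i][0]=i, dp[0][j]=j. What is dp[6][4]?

   ''  9  0  6  5  1  4  2
''  0  1  2  3  4  5  6  7
 9  1  0  1  2  3  4  5  6
 2  2  1  1  2  3  4  5  5
 9  3  2  2  2  3  4  5  6
 2  4  3  3  3  3  4  5  5
 3  5  4  4  4  4  4  5  6
 1  6  5  5  5  5  4  5  6
 3  7  6  6  6  6  5  5  6
 0  8  7  6  7  7  6  6  6

5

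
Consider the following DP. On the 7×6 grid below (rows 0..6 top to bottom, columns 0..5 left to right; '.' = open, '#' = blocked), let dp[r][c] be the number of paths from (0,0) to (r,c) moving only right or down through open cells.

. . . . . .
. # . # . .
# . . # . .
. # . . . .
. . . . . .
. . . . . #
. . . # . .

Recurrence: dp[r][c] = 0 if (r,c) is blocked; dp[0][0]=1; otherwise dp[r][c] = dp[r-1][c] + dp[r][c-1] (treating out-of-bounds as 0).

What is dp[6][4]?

7

r\c   0   1   2   3   4   5
  0   1   1   1   1   1   1
  1   1   0   1   0   1   2
  2   0   0   1   0   1   3
  3   0   0   1   1   2   5
  4   0   0   1   2   4   9
  5   0   0   1   3   7   0
  6   0   0   1   0   7   7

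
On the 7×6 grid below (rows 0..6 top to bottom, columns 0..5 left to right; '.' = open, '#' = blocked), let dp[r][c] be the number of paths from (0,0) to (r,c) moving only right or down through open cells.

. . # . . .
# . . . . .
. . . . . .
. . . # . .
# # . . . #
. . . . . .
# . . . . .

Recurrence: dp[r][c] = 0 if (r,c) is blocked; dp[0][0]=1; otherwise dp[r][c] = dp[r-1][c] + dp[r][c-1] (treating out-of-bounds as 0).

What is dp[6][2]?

r\c   0   1   2   3   4   5
  0   1   1   0   0   0   0
  1   0   1   1   1   1   1
  2   0   1   2   3   4   5
  3   0   1   3   0   4   9
  4   0   0   3   3   7   0
  5   0   0   3   6  13  13
  6   0   0   3   9  22  35

3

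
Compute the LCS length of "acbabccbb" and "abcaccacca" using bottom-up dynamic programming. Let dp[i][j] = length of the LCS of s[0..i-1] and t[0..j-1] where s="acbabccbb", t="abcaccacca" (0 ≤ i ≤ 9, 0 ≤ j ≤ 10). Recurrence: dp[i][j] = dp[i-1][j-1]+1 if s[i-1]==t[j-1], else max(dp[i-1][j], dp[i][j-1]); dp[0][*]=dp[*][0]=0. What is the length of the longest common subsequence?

   ''  a  b  c  a  c  c  a  c  c  a
''  0  0  0  0  0  0  0  0  0  0  0
 a  0  1  1  1  1  1  1  1  1  1  1
 c  0  1  1  2  2  2  2  2  2  2  2
 b  0  1  2  2  2  2  2  2  2  2  2
 a  0  1  2  2  3  3  3  3  3  3  3
 b  0  1  2  2  3  3  3  3  3  3  3
 c  0  1  2  3  3  4  4  4  4  4  4
 c  0  1  2  3  3  4  5  5  5  5  5
 b  0  1  2  3  3  4  5  5  5  5  5
 b  0  1  2  3  3  4  5  5  5  5  5

5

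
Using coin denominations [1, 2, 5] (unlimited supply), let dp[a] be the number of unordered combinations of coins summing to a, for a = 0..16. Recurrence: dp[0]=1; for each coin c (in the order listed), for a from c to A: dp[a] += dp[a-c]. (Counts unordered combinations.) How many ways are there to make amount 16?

20

after  coin     0     1     2     3     4     5     6     7     8     9    10    11    12    13    14    15    16
          1     1     1     1     1     1     1     1     1     1     1     1     1     1     1     1     1     1
          2     1     1     2     2     3     3     4     4     5     5     6     6     7     7     8     8     9
          5     1     1     2     2     3     4     5     6     7     8    10    11    13    14    16    18    20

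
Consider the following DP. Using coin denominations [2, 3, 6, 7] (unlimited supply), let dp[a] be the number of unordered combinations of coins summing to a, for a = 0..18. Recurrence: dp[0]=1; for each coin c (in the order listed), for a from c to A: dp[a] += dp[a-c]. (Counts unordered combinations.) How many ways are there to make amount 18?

14

after  coin     0     1     2     3     4     5     6     7     8     9    10    11    12    13    14    15    16    17    18
          2     1     0     1     0     1     0     1     0     1     0     1     0     1     0     1     0     1     0     1
          3     1     0     1     1     1     1     2     1     2     2     2     2     3     2     3     3     3     3     4
          6     1     0     1     1     1     1     3     1     3     3     3     3     6     3     6     6     6     6    10
          7     1     0     1     1     1     1     3     2     3     4     4     4     7     6     8     9    10    10    14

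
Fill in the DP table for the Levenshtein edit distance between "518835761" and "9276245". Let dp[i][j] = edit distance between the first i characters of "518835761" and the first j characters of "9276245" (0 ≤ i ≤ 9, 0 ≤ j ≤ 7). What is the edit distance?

9

   ''  9  2  7  6  2  4  5
''  0  1  2  3  4  5  6  7
 5  1  1  2  3  4  5  6  6
 1  2  2  2  3  4  5  6  7
 8  3  3  3  3  4  5  6  7
 8  4  4  4  4  4  5  6  7
 3  5  5  5  5  5  5  6  7
 5  6  6  6  6  6  6  6  6
 7  7  7  7  6  7  7  7  7
 6  8  8  8  7  6  7  8  8
 1  9  9  9  8  7  7  8  9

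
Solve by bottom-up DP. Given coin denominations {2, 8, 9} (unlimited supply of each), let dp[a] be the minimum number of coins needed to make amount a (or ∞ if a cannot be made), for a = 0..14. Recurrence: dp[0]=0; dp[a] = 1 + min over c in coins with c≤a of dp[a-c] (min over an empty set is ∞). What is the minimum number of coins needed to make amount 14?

4

 a  0  1  2  3  4  5  6  7  8  9 10 11 12 13 14
dp  0  -  1  -  2  -  3  -  1  1  2  2  3  3  4
(- denotes ∞ / unreachable)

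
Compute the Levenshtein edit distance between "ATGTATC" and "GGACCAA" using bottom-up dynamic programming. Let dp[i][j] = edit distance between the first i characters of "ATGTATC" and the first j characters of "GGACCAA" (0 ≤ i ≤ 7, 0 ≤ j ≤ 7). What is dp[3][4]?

4

   ''  G  G  A  C  C  A  A
''  0  1  2  3  4  5  6  7
 A  1  1  2  2  3  4  5  6
 T  2  2  2  3  3  4  5  6
 G  3  2  2  3  4  4  5  6
 T  4  3  3  3  4  5  5  6
 A  5  4  4  3  4  5  5  5
 T  6  5  5  4  4  5  6  6
 C  7  6  6  5  4  4  5  6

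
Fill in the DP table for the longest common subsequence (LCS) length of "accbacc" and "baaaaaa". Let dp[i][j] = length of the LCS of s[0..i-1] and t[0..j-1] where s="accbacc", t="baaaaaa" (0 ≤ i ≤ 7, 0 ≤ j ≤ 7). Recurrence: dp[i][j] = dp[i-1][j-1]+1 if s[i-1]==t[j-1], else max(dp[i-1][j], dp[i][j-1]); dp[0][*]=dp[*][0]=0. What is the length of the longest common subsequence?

   ''  b  a  a  a  a  a  a
''  0  0  0  0  0  0  0  0
 a  0  0  1  1  1  1  1  1
 c  0  0  1  1  1  1  1  1
 c  0  0  1  1  1  1  1  1
 b  0  1  1  1  1  1  1  1
 a  0  1  2  2  2  2  2  2
 c  0  1  2  2  2  2  2  2
 c  0  1  2  2  2  2  2  2

2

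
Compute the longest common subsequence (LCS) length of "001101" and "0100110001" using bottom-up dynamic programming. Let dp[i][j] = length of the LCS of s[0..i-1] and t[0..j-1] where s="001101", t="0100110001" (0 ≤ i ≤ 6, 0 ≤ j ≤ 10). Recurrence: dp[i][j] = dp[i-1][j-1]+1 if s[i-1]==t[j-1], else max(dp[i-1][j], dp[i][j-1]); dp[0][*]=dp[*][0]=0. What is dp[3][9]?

   ''  0  1  0  0  1  1  0  0  0  1
''  0  0  0  0  0  0  0  0  0  0  0
 0  0  1  1  1  1  1  1  1  1  1  1
 0  0  1  1  2  2  2  2  2  2  2  2
 1  0  1  2  2  2  3  3  3  3  3  3
 1  0  1  2  2  2  3  4  4  4  4  4
 0  0  1  2  3  3  3  4  5  5  5  5
 1  0  1  2  3  3  4  4  5  5  5  6

3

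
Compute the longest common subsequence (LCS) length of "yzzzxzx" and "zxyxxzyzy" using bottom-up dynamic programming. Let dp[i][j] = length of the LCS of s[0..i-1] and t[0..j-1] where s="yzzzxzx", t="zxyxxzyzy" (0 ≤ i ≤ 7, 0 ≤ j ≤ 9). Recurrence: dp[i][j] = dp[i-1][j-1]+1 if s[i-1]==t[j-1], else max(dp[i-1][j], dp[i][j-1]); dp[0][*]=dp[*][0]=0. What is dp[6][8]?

   ''  z  x  y  x  x  z  y  z  y
''  0  0  0  0  0  0  0  0  0  0
 y  0  0  0  1  1  1  1  1  1  1
 z  0  1  1  1  1  1  2  2  2  2
 z  0  1  1  1  1  1  2  2  3  3
 z  0  1  1  1  1  1  2  2  3  3
 x  0  1  2  2  2  2  2  2  3  3
 z  0  1  2  2  2  2  3  3  3  3
 x  0  1  2  2  3  3  3  3  3  3

3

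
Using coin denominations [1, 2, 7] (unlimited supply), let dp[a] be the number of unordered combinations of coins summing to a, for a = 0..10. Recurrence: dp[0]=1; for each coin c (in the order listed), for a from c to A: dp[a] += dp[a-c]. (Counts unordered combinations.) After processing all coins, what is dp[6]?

4

after  coin     0     1     2     3     4     5     6     7     8     9    10
          1     1     1     1     1     1     1     1     1     1     1     1
          2     1     1     2     2     3     3     4     4     5     5     6
          7     1     1     2     2     3     3     4     5     6     7     8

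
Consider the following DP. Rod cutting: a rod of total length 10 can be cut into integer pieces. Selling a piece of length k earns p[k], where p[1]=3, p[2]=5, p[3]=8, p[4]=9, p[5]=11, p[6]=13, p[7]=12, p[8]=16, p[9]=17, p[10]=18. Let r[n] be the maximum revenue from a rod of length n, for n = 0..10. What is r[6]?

18

   n    0    1    2    3    4    5    6    7    8    9   10
r[n]    0    3    6    9   12   15   18   21   24   27   30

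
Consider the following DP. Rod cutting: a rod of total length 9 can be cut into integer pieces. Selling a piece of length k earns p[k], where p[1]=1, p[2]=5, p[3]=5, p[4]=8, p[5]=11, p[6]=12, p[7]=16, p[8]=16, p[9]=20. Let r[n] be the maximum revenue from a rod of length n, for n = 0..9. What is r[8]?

   n    0    1    2    3    4    5    6    7    8    9
r[n]    0    1    5    6   10   11   15   16   20   21

20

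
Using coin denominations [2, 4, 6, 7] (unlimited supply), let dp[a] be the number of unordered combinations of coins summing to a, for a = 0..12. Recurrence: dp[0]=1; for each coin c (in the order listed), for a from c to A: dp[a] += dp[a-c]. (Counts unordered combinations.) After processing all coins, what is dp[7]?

after  coin     0     1     2     3     4     5     6     7     8     9    10    11    12
          2     1     0     1     0     1     0     1     0     1     0     1     0     1
          4     1     0     1     0     2     0     2     0     3     0     3     0     4
          6     1     0     1     0     2     0     3     0     4     0     5     0     7
          7     1     0     1     0     2     0     3     1     4     1     5     2     7

1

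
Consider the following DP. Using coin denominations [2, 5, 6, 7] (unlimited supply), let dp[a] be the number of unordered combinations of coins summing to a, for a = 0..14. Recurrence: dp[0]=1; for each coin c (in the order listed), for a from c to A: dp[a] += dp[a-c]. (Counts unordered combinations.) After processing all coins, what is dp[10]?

3

after  coin     0     1     2     3     4     5     6     7     8     9    10    11    12    13    14
          2     1     0     1     0     1     0     1     0     1     0     1     0     1     0     1
          5     1     0     1     0     1     1     1     1     1     1     2     1     2     1     2
          6     1     0     1     0     1     1     2     1     2     1     3     2     4     2     4
          7     1     0     1     0     1     1     2     2     2     2     3     3     5     4     6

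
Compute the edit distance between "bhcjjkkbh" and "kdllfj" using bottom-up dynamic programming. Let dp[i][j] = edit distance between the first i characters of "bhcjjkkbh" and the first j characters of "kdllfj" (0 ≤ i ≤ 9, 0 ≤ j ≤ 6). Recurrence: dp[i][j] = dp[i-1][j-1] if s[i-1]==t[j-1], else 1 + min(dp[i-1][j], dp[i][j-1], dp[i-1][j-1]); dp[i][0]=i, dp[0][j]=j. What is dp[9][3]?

8

   ''  k  d  l  l  f  j
''  0  1  2  3  4  5  6
 b  1  1  2  3  4  5  6
 h  2  2  2  3  4  5  6
 c  3  3  3  3  4  5  6
 j  4  4  4  4  4  5  5
 j  5  5  5  5  5  5  5
 k  6  5  6  6  6  6  6
 k  7  6  6  7  7  7  7
 b  8  7  7  7  8  8  8
 h  9  8  8  8  8  9  9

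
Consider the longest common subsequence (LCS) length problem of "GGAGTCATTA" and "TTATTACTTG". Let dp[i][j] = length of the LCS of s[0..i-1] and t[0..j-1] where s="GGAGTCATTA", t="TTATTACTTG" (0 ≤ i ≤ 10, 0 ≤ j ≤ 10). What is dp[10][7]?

   ''  T  T  A  T  T  A  C  T  T  G
''  0  0  0  0  0  0  0  0  0  0  0
 G  0  0  0  0  0  0  0  0  0  0  1
 G  0  0  0  0  0  0  0  0  0  0  1
 A  0  0  0  1  1  1  1  1  1  1  1
 G  0  0  0  1  1  1  1  1  1  1  2
 T  0  1  1  1  2  2  2  2  2  2  2
 C  0  1  1  1  2  2  2  3  3  3  3
 A  0  1  1  2  2  2  3  3  3  3  3
 T  0  1  2  2  3  3  3  3  4  4  4
 T  0  1  2  2  3  4  4  4  4  5  5
 A  0  1  2  3  3  4  5  5  5  5  5

5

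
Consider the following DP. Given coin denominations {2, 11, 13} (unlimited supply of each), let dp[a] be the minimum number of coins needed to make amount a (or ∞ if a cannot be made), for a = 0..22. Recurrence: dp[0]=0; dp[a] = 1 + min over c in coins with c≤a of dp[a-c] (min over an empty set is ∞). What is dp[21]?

 a  0  1  2  3  4  5  6  7  8  9 10 11 12 13 14 15 16 17 18 19 20 21 22
dp  0  -  1  -  2  -  3  -  4  -  5  1  6  1  7  2  8  3  9  4 10  5  2
(- denotes ∞ / unreachable)

5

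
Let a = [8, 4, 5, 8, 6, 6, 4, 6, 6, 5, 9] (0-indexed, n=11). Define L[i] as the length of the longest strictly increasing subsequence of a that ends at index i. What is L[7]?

3

   i    0    1    2    3    4    5    6    7    8    9   10
a[i]    8    4    5    8    6    6    4    6    6    5    9
L[i]    1    1    2    3    3    3    1    3    3    2    4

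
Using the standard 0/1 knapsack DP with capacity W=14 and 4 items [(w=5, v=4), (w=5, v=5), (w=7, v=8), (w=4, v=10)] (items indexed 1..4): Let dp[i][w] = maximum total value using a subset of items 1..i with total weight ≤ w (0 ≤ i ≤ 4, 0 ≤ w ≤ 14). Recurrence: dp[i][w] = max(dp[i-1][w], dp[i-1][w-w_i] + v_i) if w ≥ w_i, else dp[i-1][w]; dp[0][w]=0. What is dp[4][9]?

15

i\w   0   1   2   3   4   5   6   7   8   9  10  11  12  13  14
  0   0   0   0   0   0   0   0   0   0   0   0   0   0   0   0
  1   0   0   0   0   0   4   4   4   4   4   4   4   4   4   4
  2   0   0   0   0   0   5   5   5   5   5   9   9   9   9   9
  3   0   0   0   0   0   5   5   8   8   8   9   9  13  13  13
  4   0   0   0   0  10  10  10  10  10  15  15  18  18  18  19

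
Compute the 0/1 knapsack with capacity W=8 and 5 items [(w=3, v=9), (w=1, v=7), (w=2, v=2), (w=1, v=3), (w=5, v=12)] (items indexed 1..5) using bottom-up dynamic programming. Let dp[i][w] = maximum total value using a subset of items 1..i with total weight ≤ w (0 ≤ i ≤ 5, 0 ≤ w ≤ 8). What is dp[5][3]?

i\w   0   1   2   3   4   5   6   7   8
  0   0   0   0   0   0   0   0   0   0
  1   0   0   0   9   9   9   9   9   9
  2   0   7   7   9  16  16  16  16  16
  3   0   7   7   9  16  16  18  18  18
  4   0   7  10  10  16  19  19  21  21
  5   0   7  10  10  16  19  19  22  22

10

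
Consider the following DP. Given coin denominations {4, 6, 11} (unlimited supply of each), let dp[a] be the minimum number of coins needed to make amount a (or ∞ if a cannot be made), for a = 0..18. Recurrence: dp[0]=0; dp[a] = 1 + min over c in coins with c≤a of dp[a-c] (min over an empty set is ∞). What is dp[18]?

3

 a  0  1  2  3  4  5  6  7  8  9 10 11 12 13 14 15 16 17 18
dp  0  -  -  -  1  -  1  -  2  -  2  1  2  -  3  2  3  2  3
(- denotes ∞ / unreachable)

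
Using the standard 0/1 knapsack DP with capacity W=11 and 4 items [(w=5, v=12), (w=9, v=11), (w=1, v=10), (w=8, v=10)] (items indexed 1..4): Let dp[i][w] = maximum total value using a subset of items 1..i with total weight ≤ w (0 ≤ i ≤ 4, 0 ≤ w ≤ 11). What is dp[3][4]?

10

i\w   0   1   2   3   4   5   6   7   8   9  10  11
  0   0   0   0   0   0   0   0   0   0   0   0   0
  1   0   0   0   0   0  12  12  12  12  12  12  12
  2   0   0   0   0   0  12  12  12  12  12  12  12
  3   0  10  10  10  10  12  22  22  22  22  22  22
  4   0  10  10  10  10  12  22  22  22  22  22  22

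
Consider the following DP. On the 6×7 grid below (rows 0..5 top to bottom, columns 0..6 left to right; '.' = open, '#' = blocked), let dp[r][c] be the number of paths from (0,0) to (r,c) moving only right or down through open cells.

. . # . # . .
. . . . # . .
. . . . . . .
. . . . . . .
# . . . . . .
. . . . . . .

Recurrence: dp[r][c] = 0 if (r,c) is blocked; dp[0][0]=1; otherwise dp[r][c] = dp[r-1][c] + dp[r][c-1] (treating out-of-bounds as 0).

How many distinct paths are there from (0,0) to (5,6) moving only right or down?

r\c   0   1   2   3   4   5   6
  0   1   1   0   0   0   0   0
  1   1   2   2   2   0   0   0
  2   1   3   5   7   7   7   7
  3   1   4   9  16  23  30  37
  4   0   4  13  29  52  82 119
  5   0   4  17  46  98 180 299

299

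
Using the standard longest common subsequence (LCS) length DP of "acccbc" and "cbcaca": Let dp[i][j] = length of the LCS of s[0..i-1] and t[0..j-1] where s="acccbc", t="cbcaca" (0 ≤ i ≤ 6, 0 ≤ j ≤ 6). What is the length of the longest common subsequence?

   ''  c  b  c  a  c  a
''  0  0  0  0  0  0  0
 a  0  0  0  0  1  1  1
 c  0  1  1  1  1  2  2
 c  0  1  1  2  2  2  2
 c  0  1  1  2  2  3  3
 b  0  1  2  2  2  3  3
 c  0  1  2  3  3  3  3

3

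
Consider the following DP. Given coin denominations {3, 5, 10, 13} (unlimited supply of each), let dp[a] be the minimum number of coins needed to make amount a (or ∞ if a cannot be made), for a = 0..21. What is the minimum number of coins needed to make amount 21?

3

 a  0  1  2  3  4  5  6  7  8  9 10 11 12 13 14 15 16 17 18 19 20 21
dp  0  -  -  1  -  1  2  -  2  3  1  3  4  1  4  2  2  5  2  3  2  3
(- denotes ∞ / unreachable)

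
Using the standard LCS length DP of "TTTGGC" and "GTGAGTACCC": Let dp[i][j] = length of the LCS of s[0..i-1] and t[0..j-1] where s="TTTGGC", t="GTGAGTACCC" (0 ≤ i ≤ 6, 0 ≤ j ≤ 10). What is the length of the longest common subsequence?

4

   ''  G  T  G  A  G  T  A  C  C  C
''  0  0  0  0  0  0  0  0  0  0  0
 T  0  0  1  1  1  1  1  1  1  1  1
 T  0  0  1  1  1  1  2  2  2  2  2
 T  0  0  1  1  1  1  2  2  2  2  2
 G  0  1  1  2  2  2  2  2  2  2  2
 G  0  1  1  2  2  3  3  3  3  3  3
 C  0  1  1  2  2  3  3  3  4  4  4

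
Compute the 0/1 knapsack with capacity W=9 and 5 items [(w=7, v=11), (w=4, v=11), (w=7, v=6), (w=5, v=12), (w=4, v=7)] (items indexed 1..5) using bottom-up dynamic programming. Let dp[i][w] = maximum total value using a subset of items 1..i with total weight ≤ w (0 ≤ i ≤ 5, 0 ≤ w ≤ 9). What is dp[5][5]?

i\w   0   1   2   3   4   5   6   7   8   9
  0   0   0   0   0   0   0   0   0   0   0
  1   0   0   0   0   0   0   0  11  11  11
  2   0   0   0   0  11  11  11  11  11  11
  3   0   0   0   0  11  11  11  11  11  11
  4   0   0   0   0  11  12  12  12  12  23
  5   0   0   0   0  11  12  12  12  18  23

12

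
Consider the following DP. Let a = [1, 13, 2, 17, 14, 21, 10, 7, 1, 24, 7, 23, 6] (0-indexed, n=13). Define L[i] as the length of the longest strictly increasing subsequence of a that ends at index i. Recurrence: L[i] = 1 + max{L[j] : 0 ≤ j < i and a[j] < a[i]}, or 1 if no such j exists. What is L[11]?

5

   i    0    1    2    3    4    5    6    7    8    9   10   11   12
a[i]    1   13    2   17   14   21   10    7    1   24    7   23    6
L[i]    1    2    2    3    3    4    3    3    1    5    3    5    3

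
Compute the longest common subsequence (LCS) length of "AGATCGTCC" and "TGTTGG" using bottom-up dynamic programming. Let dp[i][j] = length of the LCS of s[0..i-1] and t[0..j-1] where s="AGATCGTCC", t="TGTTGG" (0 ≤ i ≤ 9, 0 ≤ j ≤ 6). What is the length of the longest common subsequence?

   ''  T  G  T  T  G  G
''  0  0  0  0  0  0  0
 A  0  0  0  0  0  0  0
 G  0  0  1  1  1  1  1
 A  0  0  1  1  1  1  1
 T  0  1  1  2  2  2  2
 C  0  1  1  2  2  2  2
 G  0  1  2  2  2  3  3
 T  0  1  2  3  3  3  3
 C  0  1  2  3  3  3  3
 C  0  1  2  3  3  3  3

3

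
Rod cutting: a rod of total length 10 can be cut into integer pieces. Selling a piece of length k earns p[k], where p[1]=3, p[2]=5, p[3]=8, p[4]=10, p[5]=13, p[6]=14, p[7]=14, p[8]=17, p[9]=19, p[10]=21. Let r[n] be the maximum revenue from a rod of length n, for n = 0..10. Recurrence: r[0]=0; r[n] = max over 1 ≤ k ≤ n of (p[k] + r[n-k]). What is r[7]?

   n    0    1    2    3    4    5    6    7    8    9   10
r[n]    0    3    6    9   12   15   18   21   24   27   30

21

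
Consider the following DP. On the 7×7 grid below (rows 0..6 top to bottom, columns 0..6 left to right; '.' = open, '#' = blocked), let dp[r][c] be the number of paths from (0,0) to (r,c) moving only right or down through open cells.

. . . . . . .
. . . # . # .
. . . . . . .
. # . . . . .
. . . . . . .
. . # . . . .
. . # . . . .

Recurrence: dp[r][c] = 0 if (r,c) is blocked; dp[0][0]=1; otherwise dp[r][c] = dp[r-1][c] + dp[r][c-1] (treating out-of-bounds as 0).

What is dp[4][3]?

r\c   0   1   2   3   4   5   6
  0   1   1   1   1   1   1   1
  1   1   2   3   0   1   0   1
  2   1   3   6   6   7   7   8
  3   1   0   6  12  19  26  34
  4   1   1   7  19  38  64  98
  5   1   2   0  19  57 121 219
  6   1   3   0  19  76 197 416

19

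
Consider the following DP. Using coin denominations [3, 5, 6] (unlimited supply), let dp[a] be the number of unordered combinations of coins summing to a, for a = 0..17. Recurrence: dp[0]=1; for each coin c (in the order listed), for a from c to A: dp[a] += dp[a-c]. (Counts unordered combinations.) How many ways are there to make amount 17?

after  coin     0     1     2     3     4     5     6     7     8     9    10    11    12    13    14    15    16    17
          3     1     0     0     1     0     0     1     0     0     1     0     0     1     0     0     1     0     0
          5     1     0     0     1     0     1     1     0     1     1     1     1     1     1     1     2     1     1
          6     1     0     0     1     0     1     2     0     1     2     1     2     3     1     2     4     2     3

3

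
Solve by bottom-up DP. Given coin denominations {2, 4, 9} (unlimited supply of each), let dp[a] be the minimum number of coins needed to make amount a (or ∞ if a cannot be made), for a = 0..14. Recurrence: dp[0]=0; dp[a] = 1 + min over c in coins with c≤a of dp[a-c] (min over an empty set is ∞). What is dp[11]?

2

 a  0  1  2  3  4  5  6  7  8  9 10 11 12 13 14
dp  0  -  1  -  1  -  2  -  2  1  3  2  3  2  4
(- denotes ∞ / unreachable)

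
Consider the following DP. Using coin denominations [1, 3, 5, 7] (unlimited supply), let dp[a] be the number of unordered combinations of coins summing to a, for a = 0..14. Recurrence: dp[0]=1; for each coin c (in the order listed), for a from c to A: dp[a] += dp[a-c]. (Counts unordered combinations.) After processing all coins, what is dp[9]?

after  coin     0     1     2     3     4     5     6     7     8     9    10    11    12    13    14
          1     1     1     1     1     1     1     1     1     1     1     1     1     1     1     1
          3     1     1     1     2     2     2     3     3     3     4     4     4     5     5     5
          5     1     1     1     2     2     3     4     4     5     6     7     8     9    10    11
          7     1     1     1     2     2     3     4     5     6     7     9    10    12    14    16

7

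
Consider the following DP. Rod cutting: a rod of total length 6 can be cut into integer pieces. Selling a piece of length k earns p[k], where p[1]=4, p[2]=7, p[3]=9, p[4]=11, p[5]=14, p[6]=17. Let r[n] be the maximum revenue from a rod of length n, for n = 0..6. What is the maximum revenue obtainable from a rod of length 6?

   n    0    1    2    3    4    5    6
r[n]    0    4    8   12   16   20   24

24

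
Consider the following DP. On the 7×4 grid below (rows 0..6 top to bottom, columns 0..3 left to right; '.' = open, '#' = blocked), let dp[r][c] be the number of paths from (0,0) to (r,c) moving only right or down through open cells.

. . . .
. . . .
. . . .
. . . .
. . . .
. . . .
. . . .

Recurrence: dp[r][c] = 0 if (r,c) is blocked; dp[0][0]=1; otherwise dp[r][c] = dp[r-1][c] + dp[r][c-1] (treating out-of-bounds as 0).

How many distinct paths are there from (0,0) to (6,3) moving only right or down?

84

r\c   0   1   2   3
  0   1   1   1   1
  1   1   2   3   4
  2   1   3   6  10
  3   1   4  10  20
  4   1   5  15  35
  5   1   6  21  56
  6   1   7  28  84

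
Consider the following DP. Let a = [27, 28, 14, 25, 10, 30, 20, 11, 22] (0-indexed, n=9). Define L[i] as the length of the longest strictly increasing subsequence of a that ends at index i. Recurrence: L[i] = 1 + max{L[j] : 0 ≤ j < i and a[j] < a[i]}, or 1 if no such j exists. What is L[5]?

   i    0    1    2    3    4    5    6    7    8
a[i]   27   28   14   25   10   30   20   11   22
L[i]    1    2    1    2    1    3    2    2    3

3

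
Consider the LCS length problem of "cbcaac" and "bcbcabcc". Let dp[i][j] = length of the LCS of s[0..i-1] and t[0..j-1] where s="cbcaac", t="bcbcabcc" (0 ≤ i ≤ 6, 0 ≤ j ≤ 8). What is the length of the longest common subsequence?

   ''  b  c  b  c  a  b  c  c
''  0  0  0  0  0  0  0  0  0
 c  0  0  1  1  1  1  1  1  1
 b  0  1  1  2  2  2  2  2  2
 c  0  1  2  2  3  3  3  3  3
 a  0  1  2  2  3  4  4  4  4
 a  0  1  2  2  3  4  4  4  4
 c  0  1  2  2  3  4  4  5  5

5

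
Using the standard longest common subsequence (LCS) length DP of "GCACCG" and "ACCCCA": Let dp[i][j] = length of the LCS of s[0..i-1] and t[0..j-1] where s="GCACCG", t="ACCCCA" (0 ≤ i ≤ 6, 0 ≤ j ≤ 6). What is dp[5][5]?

   ''  A  C  C  C  C  A
''  0  0  0  0  0  0  0
 G  0  0  0  0  0  0  0
 C  0  0  1  1  1  1  1
 A  0  1  1  1  1  1  2
 C  0  1  2  2  2  2  2
 C  0  1  2  3  3  3  3
 G  0  1  2  3  3  3  3

3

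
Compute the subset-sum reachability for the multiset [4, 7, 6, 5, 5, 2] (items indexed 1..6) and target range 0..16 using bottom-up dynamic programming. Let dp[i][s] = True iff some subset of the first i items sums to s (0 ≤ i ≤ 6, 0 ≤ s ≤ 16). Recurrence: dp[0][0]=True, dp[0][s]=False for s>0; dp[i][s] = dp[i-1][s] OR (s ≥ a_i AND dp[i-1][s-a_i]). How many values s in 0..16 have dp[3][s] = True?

7

i\s   0   1   2   3   4   5   6   7   8   9  10  11  12  13  14  15  16
  0   T   F   F   F   F   F   F   F   F   F   F   F   F   F   F   F   F
  1   T   F   F   F   T   F   F   F   F   F   F   F   F   F   F   F   F
  2   T   F   F   F   T   F   F   T   F   F   F   T   F   F   F   F   F
  3   T   F   F   F   T   F   T   T   F   F   T   T   F   T   F   F   F
  4   T   F   F   F   T   T   T   T   F   T   T   T   T   T   F   T   T
  5   T   F   F   F   T   T   T   T   F   T   T   T   T   T   T   T   T
  6   T   F   T   F   T   T   T   T   T   T   T   T   T   T   T   T   T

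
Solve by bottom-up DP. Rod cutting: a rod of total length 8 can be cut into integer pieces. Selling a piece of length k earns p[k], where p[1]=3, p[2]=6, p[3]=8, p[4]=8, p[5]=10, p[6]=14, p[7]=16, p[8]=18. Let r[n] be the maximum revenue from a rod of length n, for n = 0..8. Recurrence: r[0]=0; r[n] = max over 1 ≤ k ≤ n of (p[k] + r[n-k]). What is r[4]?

   n    0    1    2    3    4    5    6    7    8
r[n]    0    3    6    9   12   15   18   21   24

12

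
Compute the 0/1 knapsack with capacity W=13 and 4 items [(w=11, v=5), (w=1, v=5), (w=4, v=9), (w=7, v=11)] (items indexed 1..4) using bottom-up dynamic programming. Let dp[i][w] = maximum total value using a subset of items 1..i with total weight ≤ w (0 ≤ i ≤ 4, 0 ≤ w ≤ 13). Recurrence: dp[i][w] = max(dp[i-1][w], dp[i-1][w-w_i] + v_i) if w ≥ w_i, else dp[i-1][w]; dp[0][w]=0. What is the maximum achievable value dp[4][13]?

i\w   0   1   2   3   4   5   6   7   8   9  10  11  12  13
  0   0   0   0   0   0   0   0   0   0   0   0   0   0   0
  1   0   0   0   0   0   0   0   0   0   0   0   5   5   5
  2   0   5   5   5   5   5   5   5   5   5   5   5  10  10
  3   0   5   5   5   9  14  14  14  14  14  14  14  14  14
  4   0   5   5   5   9  14  14  14  16  16  16  20  25  25

25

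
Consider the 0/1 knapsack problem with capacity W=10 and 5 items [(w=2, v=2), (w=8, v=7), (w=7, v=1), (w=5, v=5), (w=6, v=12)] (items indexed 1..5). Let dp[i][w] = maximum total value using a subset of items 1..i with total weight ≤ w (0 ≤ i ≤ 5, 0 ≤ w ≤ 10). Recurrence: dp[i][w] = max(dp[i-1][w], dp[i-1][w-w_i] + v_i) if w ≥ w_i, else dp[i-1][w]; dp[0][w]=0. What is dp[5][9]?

14

i\w   0   1   2   3   4   5   6   7   8   9  10
  0   0   0   0   0   0   0   0   0   0   0   0
  1   0   0   2   2   2   2   2   2   2   2   2
  2   0   0   2   2   2   2   2   2   7   7   9
  3   0   0   2   2   2   2   2   2   7   7   9
  4   0   0   2   2   2   5   5   7   7   7   9
  5   0   0   2   2   2   5  12  12  14  14  14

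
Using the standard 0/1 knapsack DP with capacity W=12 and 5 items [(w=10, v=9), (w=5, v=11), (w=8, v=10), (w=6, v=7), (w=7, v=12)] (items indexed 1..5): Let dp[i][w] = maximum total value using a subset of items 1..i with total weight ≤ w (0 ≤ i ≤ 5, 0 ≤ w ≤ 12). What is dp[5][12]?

i\w   0   1   2   3   4   5   6   7   8   9  10  11  12
  0   0   0   0   0   0   0   0   0   0   0   0   0   0
  1   0   0   0   0   0   0   0   0   0   0   9   9   9
  2   0   0   0   0   0  11  11  11  11  11  11  11  11
  3   0   0   0   0   0  11  11  11  11  11  11  11  11
  4   0   0   0   0   0  11  11  11  11  11  11  18  18
  5   0   0   0   0   0  11  11  12  12  12  12  18  23

23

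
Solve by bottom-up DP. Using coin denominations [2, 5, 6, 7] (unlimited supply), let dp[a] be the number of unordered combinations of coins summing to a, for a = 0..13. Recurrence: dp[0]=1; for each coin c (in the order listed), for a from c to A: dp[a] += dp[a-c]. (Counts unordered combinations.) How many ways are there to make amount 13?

after  coin     0     1     2     3     4     5     6     7     8     9    10    11    12    13
          2     1     0     1     0     1     0     1     0     1     0     1     0     1     0
          5     1     0     1     0     1     1     1     1     1     1     2     1     2     1
          6     1     0     1     0     1     1     2     1     2     1     3     2     4     2
          7     1     0     1     0     1     1     2     2     2     2     3     3     5     4

4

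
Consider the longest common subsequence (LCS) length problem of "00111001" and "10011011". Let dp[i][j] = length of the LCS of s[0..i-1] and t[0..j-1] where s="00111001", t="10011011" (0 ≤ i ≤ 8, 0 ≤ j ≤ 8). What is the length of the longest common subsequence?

6

   ''  1  0  0  1  1  0  1  1
''  0  0  0  0  0  0  0  0  0
 0  0  0  1  1  1  1  1  1  1
 0  0  0  1  2  2  2  2  2  2
 1  0  1  1  2  3  3  3  3  3
 1  0  1  1  2  3  4  4  4  4
 1  0  1  1  2  3  4  4  5  5
 0  0  1  2  2  3  4  5  5  5
 0  0  1  2  3  3  4  5  5  5
 1  0  1  2  3  4  4  5  6  6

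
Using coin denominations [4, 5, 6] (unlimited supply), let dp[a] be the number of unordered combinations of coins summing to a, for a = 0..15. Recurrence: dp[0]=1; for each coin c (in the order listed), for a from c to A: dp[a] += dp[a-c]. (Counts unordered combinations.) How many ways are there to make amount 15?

2

after  coin     0     1     2     3     4     5     6     7     8     9    10    11    12    13    14    15
          4     1     0     0     0     1     0     0     0     1     0     0     0     1     0     0     0
          5     1     0     0     0     1     1     0     0     1     1     1     0     1     1     1     1
          6     1     0     0     0     1     1     1     0     1     1     2     1     2     1     2     2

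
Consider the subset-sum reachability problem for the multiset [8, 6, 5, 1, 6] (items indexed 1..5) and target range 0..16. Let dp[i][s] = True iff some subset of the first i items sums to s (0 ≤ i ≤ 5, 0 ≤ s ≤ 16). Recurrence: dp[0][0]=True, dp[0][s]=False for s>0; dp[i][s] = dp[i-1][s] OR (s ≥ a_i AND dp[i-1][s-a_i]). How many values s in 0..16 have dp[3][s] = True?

i\s   0   1   2   3   4   5   6   7   8   9  10  11  12  13  14  15  16
  0   T   F   F   F   F   F   F   F   F   F   F   F   F   F   F   F   F
  1   T   F   F   F   F   F   F   F   T   F   F   F   F   F   F   F   F
  2   T   F   F   F   F   F   T   F   T   F   F   F   F   F   T   F   F
  3   T   F   F   F   F   T   T   F   T   F   F   T   F   T   T   F   F
  4   T   T   F   F   F   T   T   T   T   T   F   T   T   T   T   T   F
  5   T   T   F   F   F   T   T   T   T   T   F   T   T   T   T   T   F

7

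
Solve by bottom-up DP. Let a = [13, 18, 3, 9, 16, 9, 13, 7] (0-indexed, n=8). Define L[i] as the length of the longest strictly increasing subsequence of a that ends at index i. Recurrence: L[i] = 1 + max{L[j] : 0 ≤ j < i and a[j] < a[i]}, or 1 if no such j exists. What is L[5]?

2

   i    0    1    2    3    4    5    6    7
a[i]   13   18    3    9   16    9   13    7
L[i]    1    2    1    2    3    2    3    2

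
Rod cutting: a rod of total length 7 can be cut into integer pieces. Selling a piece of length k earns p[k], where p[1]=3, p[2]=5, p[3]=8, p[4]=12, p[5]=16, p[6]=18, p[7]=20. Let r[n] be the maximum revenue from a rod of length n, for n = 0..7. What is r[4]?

   n    0    1    2    3    4    5    6    7
r[n]    0    3    6    9   12   16   19   22

12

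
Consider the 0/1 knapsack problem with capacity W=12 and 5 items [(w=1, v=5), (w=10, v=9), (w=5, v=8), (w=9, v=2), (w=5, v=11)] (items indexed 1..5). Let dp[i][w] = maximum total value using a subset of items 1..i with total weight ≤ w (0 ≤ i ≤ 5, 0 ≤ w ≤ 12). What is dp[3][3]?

5

i\w   0   1   2   3   4   5   6   7   8   9  10  11  12
  0   0   0   0   0   0   0   0   0   0   0   0   0   0
  1   0   5   5   5   5   5   5   5   5   5   5   5   5
  2   0   5   5   5   5   5   5   5   5   5   9  14  14
  3   0   5   5   5   5   8  13  13  13  13  13  14  14
  4   0   5   5   5   5   8  13  13  13  13  13  14  14
  5   0   5   5   5   5  11  16  16  16  16  19  24  24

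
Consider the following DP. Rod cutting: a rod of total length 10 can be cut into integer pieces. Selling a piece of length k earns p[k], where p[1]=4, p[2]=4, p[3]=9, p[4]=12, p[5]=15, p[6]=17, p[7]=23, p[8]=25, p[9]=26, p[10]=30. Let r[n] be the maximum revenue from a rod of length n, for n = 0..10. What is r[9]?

   n    0    1    2    3    4    5    6    7    8    9   10
r[n]    0    4    8   12   16   20   24   28   32   36   40

36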